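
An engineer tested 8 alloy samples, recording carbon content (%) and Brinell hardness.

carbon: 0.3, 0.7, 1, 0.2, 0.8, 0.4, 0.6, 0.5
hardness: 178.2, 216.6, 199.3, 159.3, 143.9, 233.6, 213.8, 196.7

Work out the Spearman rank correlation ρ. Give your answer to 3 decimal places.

Rank carbon: 2, 6, 8, 1, 7, 3, 5, 4
Rank hardness: 3, 7, 5, 2, 1, 8, 6, 4
d = rank(carbon) − rank(hardness): -1, -1, 3, -1, 6, -5, -1, 0; Σd² = 74
ρ = 1 − 6Σd² / [n(n²−1)] = 1 − 6×74 / (8×63) = 1 − 444/504 ≈ 0.119

0.119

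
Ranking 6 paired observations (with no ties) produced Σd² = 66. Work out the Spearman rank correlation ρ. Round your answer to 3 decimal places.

ρ = 1 − 6Σd² / [n(n²−1)] = 1 − 6×66 / (6×35)
  = 1 − 396/210 = 1 − 1.8857 ≈ -0.886

-0.886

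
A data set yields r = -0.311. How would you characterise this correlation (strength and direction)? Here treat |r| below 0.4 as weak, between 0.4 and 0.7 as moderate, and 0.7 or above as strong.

weak negative

r = -0.311 < 0 so the relationship is negative.
|r| = 0.311, which falls in the weak range.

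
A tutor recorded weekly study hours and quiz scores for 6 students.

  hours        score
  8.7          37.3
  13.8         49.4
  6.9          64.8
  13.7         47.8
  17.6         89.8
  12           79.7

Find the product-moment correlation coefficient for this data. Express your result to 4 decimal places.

0.4507

n = 6, Σx = 72.7, Σy = 368.8, Σx² = 955.19, Σy² = 24731.66, Σxy = 4645.09
nΣxy − ΣxΣy = 27870.54 − 26811.76 = 1058.78
nΣx² − (Σx)² = 5731.14 − 5285.29 = 445.85; nΣy² − (Σy)² = 148389.96 − 136013.44 = 12376.52
r = 1058.78 / √(445.85 × 12376.52) = 1058.78 / 2349.0576 ≈ 0.4507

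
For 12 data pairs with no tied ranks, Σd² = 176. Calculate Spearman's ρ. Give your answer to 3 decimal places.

ρ = 1 − 6Σd² / [n(n²−1)] = 1 − 6×176 / (12×143)
  = 1 − 1056/1716 = 1 − 0.6154 ≈ 0.385

0.385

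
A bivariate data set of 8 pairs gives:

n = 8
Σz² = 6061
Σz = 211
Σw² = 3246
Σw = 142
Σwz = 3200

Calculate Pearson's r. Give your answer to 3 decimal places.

-0.909

r = (nΣwz − ΣwΣz) / √[(nΣw² − (Σw)²)(nΣz² − (Σz)²)]
Numerator: 8×3200 − 142×211 = -4362
Denominator: √[(25968 − 20164)(48488 − 44521)] = √[5804 × 3967] = 4798.3818
r = -4362 / 4798.3818 ≈ -0.909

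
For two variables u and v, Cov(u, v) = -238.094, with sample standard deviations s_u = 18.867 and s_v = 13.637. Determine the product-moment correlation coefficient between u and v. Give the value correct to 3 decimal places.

-0.925

r = Cov(u,v) / (s_u · s_v) = -238.094 / (18.867 × 13.637)
  = -238.094 / 257.2893 ≈ -0.925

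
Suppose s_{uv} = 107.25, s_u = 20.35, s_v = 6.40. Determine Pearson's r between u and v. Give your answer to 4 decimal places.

r = Cov(u,v) / (s_u · s_v) = 107.25 / (20.35 × 6.40)
  = 107.25 / 130.2400 ≈ 0.8235

0.8235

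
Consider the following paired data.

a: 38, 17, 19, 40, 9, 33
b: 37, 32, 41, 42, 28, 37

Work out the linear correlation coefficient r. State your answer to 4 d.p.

0.7065

n = 6, Σa = 156, Σb = 217, Σa² = 4864, Σb² = 7991, Σab = 5882
nΣab − ΣaΣb = 35292 − 33852 = 1440
nΣa² − (Σa)² = 29184 − 24336 = 4848; nΣb² − (Σb)² = 47946 − 47089 = 857
r = 1440 / √(4848 × 857) = 1440 / 2038.3170 ≈ 0.7065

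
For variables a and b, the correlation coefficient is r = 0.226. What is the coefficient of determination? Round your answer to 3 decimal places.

r² = (0.226)² = 0.051

0.051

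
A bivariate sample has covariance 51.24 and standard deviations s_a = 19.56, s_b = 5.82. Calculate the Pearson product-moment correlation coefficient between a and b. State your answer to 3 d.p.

r = Cov(a,b) / (s_a · s_b) = 51.24 / (19.56 × 5.82)
  = 51.24 / 113.8392 ≈ 0.450

0.450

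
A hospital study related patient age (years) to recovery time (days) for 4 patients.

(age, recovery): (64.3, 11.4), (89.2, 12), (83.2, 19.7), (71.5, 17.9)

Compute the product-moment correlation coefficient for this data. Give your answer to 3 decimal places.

n = 4, Σx = 308.2, Σy = 61, Σx² = 24125.62, Σy² = 982.46, Σxy = 4722.31
nΣxy − ΣxΣy = 18889.24 − 18800.2 = 89.04
nΣx² − (Σx)² = 96502.48 − 94987.24 = 1515.24; nΣy² − (Σy)² = 3929.84 − 3721 = 208.84
r = 89.04 / √(1515.24 × 208.84) = 89.04 / 562.5324 ≈ 0.158

0.158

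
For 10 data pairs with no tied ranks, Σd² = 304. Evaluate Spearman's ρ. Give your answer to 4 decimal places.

-0.8424

ρ = 1 − 6Σd² / [n(n²−1)] = 1 − 6×304 / (10×99)
  = 1 − 1824/990 = 1 − 1.84242 ≈ -0.8424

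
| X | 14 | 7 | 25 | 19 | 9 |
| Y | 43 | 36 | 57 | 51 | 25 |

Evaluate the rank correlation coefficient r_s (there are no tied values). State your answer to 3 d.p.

0.900

Rank X: 3, 1, 5, 4, 2
Rank Y: 3, 2, 5, 4, 1
d = rank(X) − rank(Y): 0, -1, 0, 0, 1; Σd² = 2
ρ = 1 − 6Σd² / [n(n²−1)] = 1 − 6×2 / (5×24) = 1 − 12/120 ≈ 0.900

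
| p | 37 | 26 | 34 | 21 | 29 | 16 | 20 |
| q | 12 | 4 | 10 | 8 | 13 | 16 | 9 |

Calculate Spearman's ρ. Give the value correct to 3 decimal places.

0.000

Rank p: 7, 4, 6, 3, 5, 1, 2
Rank q: 5, 1, 4, 2, 6, 7, 3
d = rank(p) − rank(q): 2, 3, 2, 1, -1, -6, -1; Σd² = 56
ρ = 1 − 6Σd² / [n(n²−1)] = 1 − 6×56 / (7×48) = 1 − 336/336 ≈ 0.000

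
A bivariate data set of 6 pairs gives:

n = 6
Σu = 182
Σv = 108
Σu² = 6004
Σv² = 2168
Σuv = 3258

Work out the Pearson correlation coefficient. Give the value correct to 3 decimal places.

r = (nΣuv − ΣuΣv) / √[(nΣu² − (Σu)²)(nΣv² − (Σv)²)]
Numerator: 6×3258 − 182×108 = -108
Denominator: √[(36024 − 33124)(13008 − 11664)] = √[2900 × 1344] = 1974.2340
r = -108 / 1974.2340 ≈ -0.055

-0.055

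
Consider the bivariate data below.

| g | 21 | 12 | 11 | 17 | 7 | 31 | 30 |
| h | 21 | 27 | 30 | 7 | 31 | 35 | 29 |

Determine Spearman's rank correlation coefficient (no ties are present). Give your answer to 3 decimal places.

Rank g: 5, 3, 2, 4, 1, 7, 6
Rank h: 2, 3, 5, 1, 6, 7, 4
d = rank(g) − rank(h): 3, 0, -3, 3, -5, 0, 2; Σd² = 56
ρ = 1 − 6Σd² / [n(n²−1)] = 1 − 6×56 / (7×48) = 1 − 336/336 ≈ 0.000

0.000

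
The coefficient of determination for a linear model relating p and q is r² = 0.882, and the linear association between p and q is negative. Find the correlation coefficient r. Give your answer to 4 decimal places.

-0.9391

|r| = √0.882 = 0.9391
The association is negative, so r = −0.9391.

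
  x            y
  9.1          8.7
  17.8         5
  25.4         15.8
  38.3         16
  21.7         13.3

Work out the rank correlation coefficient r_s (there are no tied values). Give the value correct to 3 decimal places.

0.900

Rank x: 1, 2, 4, 5, 3
Rank y: 2, 1, 4, 5, 3
d = rank(x) − rank(y): -1, 1, 0, 0, 0; Σd² = 2
ρ = 1 − 6Σd² / [n(n²−1)] = 1 − 6×2 / (5×24) = 1 − 12/120 ≈ 0.900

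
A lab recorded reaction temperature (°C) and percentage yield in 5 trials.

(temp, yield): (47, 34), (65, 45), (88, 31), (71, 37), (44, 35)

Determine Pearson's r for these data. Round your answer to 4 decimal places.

-0.1258

n = 5, Σx = 315, Σy = 182, Σx² = 21155, Σy² = 6736, Σxy = 11418
nΣxy − ΣxΣy = 57090 − 57330 = -240
nΣx² − (Σx)² = 105775 − 99225 = 6550; nΣy² − (Σy)² = 33680 − 33124 = 556
r = -240 / √(6550 × 556) = -240 / 1908.3501 ≈ -0.1258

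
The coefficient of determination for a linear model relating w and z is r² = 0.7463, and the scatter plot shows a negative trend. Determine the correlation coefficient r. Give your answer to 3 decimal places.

|r| = √0.7463 = 0.864
The association is negative, so r = −0.864.

-0.864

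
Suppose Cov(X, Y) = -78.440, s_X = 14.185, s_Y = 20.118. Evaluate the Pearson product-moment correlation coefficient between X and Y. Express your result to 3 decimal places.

-0.275

r = Cov(X,Y) / (s_X · s_Y) = -78.440 / (14.185 × 20.118)
  = -78.440 / 285.3738 ≈ -0.275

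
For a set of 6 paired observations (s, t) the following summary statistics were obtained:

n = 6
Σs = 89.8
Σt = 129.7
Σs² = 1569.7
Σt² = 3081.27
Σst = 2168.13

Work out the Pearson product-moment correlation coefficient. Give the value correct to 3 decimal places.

r = (nΣst − ΣsΣt) / √[(nΣs² − (Σs)²)(nΣt² − (Σt)²)]
Numerator: 6×2168.13 − 89.8×129.7 = 1361.72
Denominator: √[(9418.2 − 8064.04)(18487.62 − 16822.09)] = √[1354.16 × 1665.53] = 1501.7970
r = 1361.72 / 1501.7970 ≈ 0.907

0.907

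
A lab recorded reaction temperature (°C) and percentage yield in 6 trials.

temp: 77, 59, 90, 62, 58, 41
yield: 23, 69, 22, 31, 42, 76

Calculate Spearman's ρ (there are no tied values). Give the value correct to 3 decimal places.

Rank temp: 5, 3, 6, 4, 2, 1
Rank yield: 2, 5, 1, 3, 4, 6
d = rank(temp) − rank(yield): 3, -2, 5, 1, -2, -5; Σd² = 68
ρ = 1 − 6Σd² / [n(n²−1)] = 1 − 6×68 / (6×35) = 1 − 408/210 ≈ -0.943

-0.943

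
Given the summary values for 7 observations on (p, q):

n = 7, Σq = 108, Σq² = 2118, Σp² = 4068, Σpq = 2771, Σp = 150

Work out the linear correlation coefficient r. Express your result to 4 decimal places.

r = (nΣpq − ΣpΣq) / √[(nΣp² − (Σp)²)(nΣq² − (Σq)²)]
Numerator: 7×2771 − 150×108 = 3197
Denominator: √[(28476 − 22500)(14826 − 11664)] = √[5976 × 3162] = 4346.9658
r = 3197 / 4346.9658 ≈ 0.7355

0.7355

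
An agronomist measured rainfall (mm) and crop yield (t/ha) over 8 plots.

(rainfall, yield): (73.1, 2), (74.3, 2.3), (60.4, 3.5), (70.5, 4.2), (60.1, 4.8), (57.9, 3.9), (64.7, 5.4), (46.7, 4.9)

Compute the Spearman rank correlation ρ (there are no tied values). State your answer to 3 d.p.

-0.571

Rank rainfall: 7, 8, 4, 6, 3, 2, 5, 1
Rank yield: 1, 2, 3, 5, 6, 4, 8, 7
d = rank(rainfall) − rank(yield): 6, 6, 1, 1, -3, -2, -3, -6; Σd² = 132
ρ = 1 − 6Σd² / [n(n²−1)] = 1 − 6×132 / (8×63) = 1 − 792/504 ≈ -0.571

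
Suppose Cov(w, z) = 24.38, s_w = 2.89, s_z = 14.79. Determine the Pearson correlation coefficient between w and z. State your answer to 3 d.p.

r = Cov(w,z) / (s_w · s_z) = 24.38 / (2.89 × 14.79)
  = 24.38 / 42.7431 ≈ 0.570

0.570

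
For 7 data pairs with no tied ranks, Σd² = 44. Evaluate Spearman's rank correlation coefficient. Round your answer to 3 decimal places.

ρ = 1 − 6Σd² / [n(n²−1)] = 1 − 6×44 / (7×48)
  = 1 − 264/336 = 1 − 0.7857 ≈ 0.214

0.214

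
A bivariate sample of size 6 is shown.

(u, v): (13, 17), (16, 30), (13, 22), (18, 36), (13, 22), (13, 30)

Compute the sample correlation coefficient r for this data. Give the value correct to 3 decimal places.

0.803

n = 6, Σu = 86, Σv = 157, Σu² = 1256, Σv² = 4353, Σuv = 2311
nΣuv − ΣuΣv = 13866 − 13502 = 364
nΣu² − (Σu)² = 7536 − 7396 = 140; nΣv² − (Σv)² = 26118 − 24649 = 1469
r = 364 / √(140 × 1469) = 364 / 453.4975 ≈ 0.803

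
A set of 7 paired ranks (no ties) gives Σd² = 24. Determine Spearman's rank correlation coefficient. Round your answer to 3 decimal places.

ρ = 1 − 6Σd² / [n(n²−1)] = 1 − 6×24 / (7×48)
  = 1 − 144/336 = 1 − 0.4286 ≈ 0.571

0.571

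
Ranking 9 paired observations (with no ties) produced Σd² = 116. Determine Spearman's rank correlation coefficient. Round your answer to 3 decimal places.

0.033

ρ = 1 − 6Σd² / [n(n²−1)] = 1 − 6×116 / (9×80)
  = 1 − 696/720 = 1 − 0.9667 ≈ 0.033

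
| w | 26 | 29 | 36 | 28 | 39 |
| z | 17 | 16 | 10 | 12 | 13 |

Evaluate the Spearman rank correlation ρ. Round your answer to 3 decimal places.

-0.500

Rank w: 1, 3, 4, 2, 5
Rank z: 5, 4, 1, 2, 3
d = rank(w) − rank(z): -4, -1, 3, 0, 2; Σd² = 30
ρ = 1 − 6Σd² / [n(n²−1)] = 1 − 6×30 / (5×24) = 1 − 180/120 ≈ -0.500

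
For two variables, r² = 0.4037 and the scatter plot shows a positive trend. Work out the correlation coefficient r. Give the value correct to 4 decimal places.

|r| = √0.4037 = 0.6354
The association is positive, so r = 0.6354.

0.6354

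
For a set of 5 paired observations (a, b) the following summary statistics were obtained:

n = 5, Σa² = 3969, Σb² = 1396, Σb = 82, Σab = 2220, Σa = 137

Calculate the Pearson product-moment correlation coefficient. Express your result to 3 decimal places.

r = (nΣab − ΣaΣb) / √[(nΣa² − (Σa)²)(nΣb² − (Σb)²)]
Numerator: 5×2220 − 137×82 = -134
Denominator: √[(19845 − 18769)(6980 − 6724)] = √[1076 × 256] = 524.8390
r = -134 / 524.8390 ≈ -0.255

-0.255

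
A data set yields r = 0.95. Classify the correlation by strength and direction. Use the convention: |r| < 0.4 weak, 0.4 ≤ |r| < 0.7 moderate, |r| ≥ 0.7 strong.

r = 0.95 > 0 so the relationship is positive.
|r| = 0.95, which falls in the strong range.

strong positive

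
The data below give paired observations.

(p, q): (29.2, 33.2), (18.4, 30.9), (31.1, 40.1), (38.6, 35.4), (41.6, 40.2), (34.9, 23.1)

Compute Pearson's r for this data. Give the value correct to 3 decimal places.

n = 6, Σp = 193.8, Σq = 202.9, Σp² = 6596.94, Σq² = 7067.87, Σpq = 6630.06
nΣpq − ΣpΣq = 39780.36 − 39322.02 = 458.34
nΣp² − (Σp)² = 39581.64 − 37558.44 = 2023.2; nΣq² − (Σq)² = 42407.22 − 41168.41 = 1238.81
r = 458.34 / √(2023.2 × 1238.81) = 458.34 / 1583.1489 ≈ 0.290

0.290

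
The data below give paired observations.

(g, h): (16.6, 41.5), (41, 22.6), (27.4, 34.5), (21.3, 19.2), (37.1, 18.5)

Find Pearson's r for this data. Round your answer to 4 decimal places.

n = 5, Σg = 143.4, Σh = 136.3, Σg² = 4537.42, Σh² = 4134.15, Σgh = 3656.11
nΣgh − ΣgΣh = 18280.55 − 19545.42 = -1264.87
nΣg² − (Σg)² = 22687.1 − 20563.56 = 2123.54; nΣh² − (Σh)² = 20670.75 − 18577.69 = 2093.06
r = -1264.87 / √(2123.54 × 2093.06) = -1264.87 / 2108.2449 ≈ -0.6000

-0.6000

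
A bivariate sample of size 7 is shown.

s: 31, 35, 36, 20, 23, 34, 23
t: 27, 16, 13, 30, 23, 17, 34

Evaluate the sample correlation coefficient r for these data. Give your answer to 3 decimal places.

-0.836

n = 7, Σs = 202, Σt = 160, Σs² = 6096, Σt² = 4028, Σst = 4354
nΣst − ΣsΣt = 30478 − 32320 = -1842
nΣs² − (Σs)² = 42672 − 40804 = 1868; nΣt² − (Σt)² = 28196 − 25600 = 2596
r = -1842 / √(1868 × 2596) = -1842 / 2202.1190 ≈ -0.836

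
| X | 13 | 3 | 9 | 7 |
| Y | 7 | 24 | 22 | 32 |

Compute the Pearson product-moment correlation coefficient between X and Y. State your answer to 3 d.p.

-0.729

n = 4, ΣX = 32, ΣY = 85, ΣX² = 308, ΣY² = 2133, ΣXY = 585
nΣXY − ΣXΣY = 2340 − 2720 = -380
nΣX² − (ΣX)² = 1232 − 1024 = 208; nΣY² − (ΣY)² = 8532 − 7225 = 1307
r = -380 / √(208 × 1307) = -380 / 521.3981 ≈ -0.729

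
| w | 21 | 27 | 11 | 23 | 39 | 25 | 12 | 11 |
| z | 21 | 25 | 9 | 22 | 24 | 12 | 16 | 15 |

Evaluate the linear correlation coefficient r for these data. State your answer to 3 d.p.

n = 8, Σw = 169, Σz = 144, Σw² = 4231, Σz² = 2832, Σwz = 3314
nΣwz − ΣwΣz = 26512 − 24336 = 2176
nΣw² − (Σw)² = 33848 − 28561 = 5287; nΣz² − (Σz)² = 22656 − 20736 = 1920
r = 2176 / √(5287 × 1920) = 2176 / 3186.0697 ≈ 0.683

0.683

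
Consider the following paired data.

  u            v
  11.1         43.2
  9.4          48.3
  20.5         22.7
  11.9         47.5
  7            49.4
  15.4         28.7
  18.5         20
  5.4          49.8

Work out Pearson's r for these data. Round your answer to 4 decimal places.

n = 8, Σu = 99.2, Σv = 309.6, Σu² = 1431, Σv² = 13114.76, Σuv = 3390.84
nΣuv − ΣuΣv = 27126.72 − 30712.32 = -3585.6
nΣu² − (Σu)² = 11448 − 9840.64 = 1607.36; nΣv² − (Σv)² = 104918.08 − 95852.16 = 9065.92
r = -3585.6 / √(1607.36 × 9065.92) = -3585.6 / 3817.3547 ≈ -0.9393

-0.9393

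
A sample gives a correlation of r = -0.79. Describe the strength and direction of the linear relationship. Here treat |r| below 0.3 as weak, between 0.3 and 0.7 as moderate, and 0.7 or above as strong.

r = -0.79 < 0 so the relationship is negative.
|r| = 0.79, which falls in the strong range.

strong negative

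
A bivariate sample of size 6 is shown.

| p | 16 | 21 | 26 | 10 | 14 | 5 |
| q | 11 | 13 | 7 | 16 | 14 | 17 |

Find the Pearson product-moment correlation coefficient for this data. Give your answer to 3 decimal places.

-0.907

n = 6, Σp = 92, Σq = 78, Σp² = 1694, Σq² = 1080, Σpq = 1072
nΣpq − ΣpΣq = 6432 − 7176 = -744
nΣp² − (Σp)² = 10164 − 8464 = 1700; nΣq² − (Σq)² = 6480 − 6084 = 396
r = -744 / √(1700 × 396) = -744 / 820.4877 ≈ -0.907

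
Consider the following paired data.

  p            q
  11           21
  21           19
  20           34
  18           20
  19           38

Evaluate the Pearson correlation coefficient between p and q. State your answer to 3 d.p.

0.300

n = 5, Σp = 89, Σq = 132, Σp² = 1647, Σq² = 3802, Σpq = 2392
nΣpq − ΣpΣq = 11960 − 11748 = 212
nΣp² − (Σp)² = 8235 − 7921 = 314; nΣq² − (Σq)² = 19010 − 17424 = 1586
r = 212 / √(314 × 1586) = 212 / 705.6940 ≈ 0.300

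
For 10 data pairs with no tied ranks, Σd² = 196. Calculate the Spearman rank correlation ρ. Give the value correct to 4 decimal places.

ρ = 1 − 6Σd² / [n(n²−1)] = 1 − 6×196 / (10×99)
  = 1 − 1176/990 = 1 − 1.18788 ≈ -0.1879

-0.1879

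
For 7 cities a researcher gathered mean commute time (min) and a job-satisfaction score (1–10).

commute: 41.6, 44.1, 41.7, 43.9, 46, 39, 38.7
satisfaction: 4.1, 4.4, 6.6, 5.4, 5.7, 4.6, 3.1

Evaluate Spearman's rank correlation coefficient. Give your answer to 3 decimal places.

0.571

Rank commute: 3, 6, 4, 5, 7, 2, 1
Rank satisfaction: 2, 3, 7, 5, 6, 4, 1
d = rank(commute) − rank(satisfaction): 1, 3, -3, 0, 1, -2, 0; Σd² = 24
ρ = 1 − 6Σd² / [n(n²−1)] = 1 − 6×24 / (7×48) = 1 − 144/336 ≈ 0.571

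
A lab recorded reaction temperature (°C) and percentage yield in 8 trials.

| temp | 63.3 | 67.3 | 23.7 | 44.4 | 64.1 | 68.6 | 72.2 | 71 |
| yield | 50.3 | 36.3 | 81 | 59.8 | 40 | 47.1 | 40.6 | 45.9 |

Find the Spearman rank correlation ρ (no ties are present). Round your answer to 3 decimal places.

-0.643

Rank temp: 3, 5, 1, 2, 4, 6, 8, 7
Rank yield: 6, 1, 8, 7, 2, 5, 3, 4
d = rank(temp) − rank(yield): -3, 4, -7, -5, 2, 1, 5, 3; Σd² = 138
ρ = 1 − 6Σd² / [n(n²−1)] = 1 − 6×138 / (8×63) = 1 − 828/504 ≈ -0.643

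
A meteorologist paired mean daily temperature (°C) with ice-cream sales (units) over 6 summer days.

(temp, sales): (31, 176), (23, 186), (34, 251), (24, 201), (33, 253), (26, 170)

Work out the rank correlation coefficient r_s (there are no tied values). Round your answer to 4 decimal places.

Rank temp: 4, 1, 6, 2, 5, 3
Rank sales: 2, 3, 5, 4, 6, 1
d = rank(temp) − rank(sales): 2, -2, 1, -2, -1, 2; Σd² = 18
ρ = 1 − 6Σd² / [n(n²−1)] = 1 − 6×18 / (6×35) = 1 − 108/210 ≈ 0.4857

0.4857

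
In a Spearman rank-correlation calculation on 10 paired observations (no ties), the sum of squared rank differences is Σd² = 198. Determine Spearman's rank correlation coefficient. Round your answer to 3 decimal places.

ρ = 1 − 6Σd² / [n(n²−1)] = 1 − 6×198 / (10×99)
  = 1 − 1188/990 = 1 − 1.2000 ≈ -0.200

-0.200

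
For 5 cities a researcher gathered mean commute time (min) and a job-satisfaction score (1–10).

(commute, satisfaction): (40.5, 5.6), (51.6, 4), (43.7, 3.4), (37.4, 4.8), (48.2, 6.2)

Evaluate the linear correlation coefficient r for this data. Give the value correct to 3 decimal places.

n = 5, Σx = 221.4, Σy = 24, Σx² = 9934.5, Σy² = 120.4, Σxy = 1060.14
nΣxy − ΣxΣy = 5300.7 − 5313.6 = -12.9
nΣx² − (Σx)² = 49672.5 − 49017.96 = 654.54; nΣy² − (Σy)² = 602 − 576 = 26
r = -12.9 / √(654.54 × 26) = -12.9 / 130.4532 ≈ -0.099

-0.099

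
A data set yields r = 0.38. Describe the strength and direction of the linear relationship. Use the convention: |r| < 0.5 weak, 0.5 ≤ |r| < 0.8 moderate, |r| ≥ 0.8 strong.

weak positive

r = 0.38 > 0 so the relationship is positive.
|r| = 0.38, which falls in the weak range.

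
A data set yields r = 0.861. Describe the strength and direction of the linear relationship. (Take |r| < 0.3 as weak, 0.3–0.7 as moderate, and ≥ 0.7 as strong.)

strong positive

r = 0.861 > 0 so the relationship is positive.
|r| = 0.861, which falls in the strong range.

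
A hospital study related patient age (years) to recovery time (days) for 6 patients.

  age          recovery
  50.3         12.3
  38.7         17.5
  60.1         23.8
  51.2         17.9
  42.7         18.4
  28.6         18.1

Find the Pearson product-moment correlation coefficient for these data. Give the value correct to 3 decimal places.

0.285

n = 6, Σx = 271.6, Σy = 108, Σx² = 12902.48, Σy² = 2010.56, Σxy = 4946.14
nΣxy − ΣxΣy = 29676.84 − 29332.8 = 344.04
nΣx² − (Σx)² = 77414.88 − 73766.56 = 3648.32; nΣy² − (Σy)² = 12063.36 − 11664 = 399.36
r = 344.04 / √(3648.32 × 399.36) = 344.04 / 1207.0597 ≈ 0.285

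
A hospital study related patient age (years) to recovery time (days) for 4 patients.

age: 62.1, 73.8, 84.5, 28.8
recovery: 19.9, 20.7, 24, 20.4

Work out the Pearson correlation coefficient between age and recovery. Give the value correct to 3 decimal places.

0.619

n = 4, Σx = 249.2, Σy = 85, Σx² = 17272.54, Σy² = 1816.66, Σxy = 5378.97
nΣxy − ΣxΣy = 21515.88 − 21182 = 333.88
nΣx² − (Σx)² = 69090.16 − 62100.64 = 6989.52; nΣy² − (Σy)² = 7266.64 − 7225 = 41.64
r = 333.88 / √(6989.52 × 41.64) = 333.88 / 539.4846 ≈ 0.619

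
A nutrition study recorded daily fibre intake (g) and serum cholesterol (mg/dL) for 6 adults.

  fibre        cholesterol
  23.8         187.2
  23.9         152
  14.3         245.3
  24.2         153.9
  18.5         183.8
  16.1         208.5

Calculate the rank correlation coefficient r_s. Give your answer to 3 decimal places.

Rank fibre: 4, 5, 1, 6, 3, 2
Rank cholesterol: 4, 1, 6, 2, 3, 5
d = rank(fibre) − rank(cholesterol): 0, 4, -5, 4, 0, -3; Σd² = 66
ρ = 1 − 6Σd² / [n(n²−1)] = 1 − 6×66 / (6×35) = 1 − 396/210 ≈ -0.886

-0.886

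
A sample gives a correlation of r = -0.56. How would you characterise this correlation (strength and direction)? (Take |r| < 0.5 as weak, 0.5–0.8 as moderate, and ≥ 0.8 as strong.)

r = -0.56 < 0 so the relationship is negative.
|r| = 0.56, which falls in the moderate range.

moderate negative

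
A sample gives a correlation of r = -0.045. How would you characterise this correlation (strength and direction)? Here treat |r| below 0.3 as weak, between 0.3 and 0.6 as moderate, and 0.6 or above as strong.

weak negative

r = -0.045 < 0 so the relationship is negative.
|r| = 0.045, which falls in the weak range.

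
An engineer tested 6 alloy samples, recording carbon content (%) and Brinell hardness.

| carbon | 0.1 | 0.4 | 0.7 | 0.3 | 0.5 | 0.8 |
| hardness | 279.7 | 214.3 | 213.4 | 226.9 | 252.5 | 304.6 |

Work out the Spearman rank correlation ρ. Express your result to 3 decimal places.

0.029

Rank carbon: 1, 3, 5, 2, 4, 6
Rank hardness: 5, 2, 1, 3, 4, 6
d = rank(carbon) − rank(hardness): -4, 1, 4, -1, 0, 0; Σd² = 34
ρ = 1 − 6Σd² / [n(n²−1)] = 1 − 6×34 / (6×35) = 1 − 204/210 ≈ 0.029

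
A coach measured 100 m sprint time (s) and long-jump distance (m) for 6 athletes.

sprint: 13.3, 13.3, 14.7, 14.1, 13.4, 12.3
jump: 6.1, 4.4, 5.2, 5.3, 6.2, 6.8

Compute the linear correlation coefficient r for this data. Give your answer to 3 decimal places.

n = 6, Σx = 81.1, Σy = 34, Σx² = 1099.53, Σy² = 196.38, Σxy = 457.54
nΣxy − ΣxΣy = 2745.24 − 2757.4 = -12.16
nΣx² − (Σx)² = 6597.18 − 6577.21 = 19.97; nΣy² − (Σy)² = 1178.28 − 1156 = 22.28
r = -12.16 / √(19.97 × 22.28) = -12.16 / 21.0934 ≈ -0.576

-0.576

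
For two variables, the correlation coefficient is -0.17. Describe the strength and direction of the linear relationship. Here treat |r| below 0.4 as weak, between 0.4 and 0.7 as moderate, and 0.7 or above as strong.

weak negative

r = -0.17 < 0 so the relationship is negative.
|r| = 0.17, which falls in the weak range.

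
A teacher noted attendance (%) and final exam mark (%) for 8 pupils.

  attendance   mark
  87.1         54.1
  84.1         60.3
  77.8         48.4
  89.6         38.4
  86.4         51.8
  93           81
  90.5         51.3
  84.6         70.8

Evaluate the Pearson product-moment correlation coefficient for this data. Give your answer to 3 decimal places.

0.261

n = 8, Σx = 693.1, Σy = 456.1, Σx² = 60201.59, Σy² = 27268.59, Σxy = 39630.35
nΣxy − ΣxΣy = 317042.8 − 316122.91 = 919.89
nΣx² − (Σx)² = 481612.72 − 480387.61 = 1225.11; nΣy² − (Σy)² = 218148.72 − 208027.21 = 10121.51
r = 919.89 / √(1225.11 × 10121.51) = 919.89 / 3521.3581 ≈ 0.261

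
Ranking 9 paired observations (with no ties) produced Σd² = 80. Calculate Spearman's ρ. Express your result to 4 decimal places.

0.3333

ρ = 1 − 6Σd² / [n(n²−1)] = 1 − 6×80 / (9×80)
  = 1 − 480/720 = 1 − 0.66667 ≈ 0.3333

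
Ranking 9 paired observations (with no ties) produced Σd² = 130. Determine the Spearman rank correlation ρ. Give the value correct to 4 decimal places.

ρ = 1 − 6Σd² / [n(n²−1)] = 1 − 6×130 / (9×80)
  = 1 − 780/720 = 1 − 1.08333 ≈ -0.0833

-0.0833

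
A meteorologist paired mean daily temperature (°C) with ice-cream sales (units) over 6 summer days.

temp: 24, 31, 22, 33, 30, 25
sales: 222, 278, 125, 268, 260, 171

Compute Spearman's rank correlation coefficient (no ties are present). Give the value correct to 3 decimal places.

Rank temp: 2, 5, 1, 6, 4, 3
Rank sales: 3, 6, 1, 5, 4, 2
d = rank(temp) − rank(sales): -1, -1, 0, 1, 0, 1; Σd² = 4
ρ = 1 − 6Σd² / [n(n²−1)] = 1 − 6×4 / (6×35) = 1 − 24/210 ≈ 0.886

0.886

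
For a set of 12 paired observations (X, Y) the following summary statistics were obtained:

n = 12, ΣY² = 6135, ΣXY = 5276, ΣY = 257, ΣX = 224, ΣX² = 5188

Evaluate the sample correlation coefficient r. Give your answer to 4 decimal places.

0.6006

r = (nΣXY − ΣXΣY) / √[(nΣX² − (ΣX)²)(nΣY² − (ΣY)²)]
Numerator: 12×5276 − 224×257 = 5744
Denominator: √[(62256 − 50176)(73620 − 66049)] = √[12080 × 7571] = 9563.3509
r = 5744 / 9563.3509 ≈ 0.6006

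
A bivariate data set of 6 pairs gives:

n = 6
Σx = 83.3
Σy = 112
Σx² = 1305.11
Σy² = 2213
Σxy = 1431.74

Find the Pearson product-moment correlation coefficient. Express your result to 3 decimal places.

-0.914

r = (nΣxy − ΣxΣy) / √[(nΣx² − (Σx)²)(nΣy² − (Σy)²)]
Numerator: 6×1431.74 − 83.3×112 = -739.16
Denominator: √[(7830.66 − 6938.89)(13278 − 12544)] = √[891.77 × 734] = 809.0483
r = -739.16 / 809.0483 ≈ -0.914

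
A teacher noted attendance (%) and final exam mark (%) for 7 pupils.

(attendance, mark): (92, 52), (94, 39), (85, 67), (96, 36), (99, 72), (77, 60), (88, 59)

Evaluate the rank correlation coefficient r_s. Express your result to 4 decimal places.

Rank attendance: 4, 5, 2, 6, 7, 1, 3
Rank mark: 3, 2, 6, 1, 7, 5, 4
d = rank(attendance) − rank(mark): 1, 3, -4, 5, 0, -4, -1; Σd² = 68
ρ = 1 − 6Σd² / [n(n²−1)] = 1 − 6×68 / (7×48) = 1 − 408/336 ≈ -0.2143

-0.2143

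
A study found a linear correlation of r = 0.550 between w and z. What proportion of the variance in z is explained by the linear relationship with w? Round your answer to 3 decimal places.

r² = (0.550)² = 0.303

0.303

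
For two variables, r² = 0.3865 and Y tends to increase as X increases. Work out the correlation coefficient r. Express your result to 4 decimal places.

0.6217

|r| = √0.3865 = 0.6217
The association is positive, so r = 0.6217.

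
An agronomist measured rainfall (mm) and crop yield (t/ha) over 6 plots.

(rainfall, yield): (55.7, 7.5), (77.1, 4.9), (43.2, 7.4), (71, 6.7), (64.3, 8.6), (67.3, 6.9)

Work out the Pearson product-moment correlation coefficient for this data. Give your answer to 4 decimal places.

-0.5681

n = 6, Σx = 378.6, Σy = 42, Σx² = 24617.92, Σy² = 301.48, Σxy = 2608.27
nΣxy − ΣxΣy = 15649.62 − 15901.2 = -251.58
nΣx² − (Σx)² = 147707.52 − 143337.96 = 4369.56; nΣy² − (Σy)² = 1808.88 − 1764 = 44.88
r = -251.58 / √(4369.56 × 44.88) = -251.58 / 442.8384 ≈ -0.5681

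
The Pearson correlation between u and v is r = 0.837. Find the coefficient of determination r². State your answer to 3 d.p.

0.701

r² = (0.837)² = 0.701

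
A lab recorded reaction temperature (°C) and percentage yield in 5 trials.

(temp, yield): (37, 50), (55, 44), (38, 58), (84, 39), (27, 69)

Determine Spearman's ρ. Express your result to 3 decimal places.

Rank temp: 2, 4, 3, 5, 1
Rank yield: 3, 2, 4, 1, 5
d = rank(temp) − rank(yield): -1, 2, -1, 4, -4; Σd² = 38
ρ = 1 − 6Σd² / [n(n²−1)] = 1 − 6×38 / (5×24) = 1 − 228/120 ≈ -0.900

-0.900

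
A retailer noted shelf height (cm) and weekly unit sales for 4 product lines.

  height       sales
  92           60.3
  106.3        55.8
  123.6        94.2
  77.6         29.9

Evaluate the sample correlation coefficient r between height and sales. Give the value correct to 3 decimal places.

0.931

n = 4, Σx = 399.5, Σy = 240.2, Σx² = 41062.41, Σy² = 16517.38, Σxy = 25442.5
nΣxy − ΣxΣy = 101770 − 95959.9 = 5810.1
nΣx² − (Σx)² = 164249.64 − 159600.25 = 4649.39; nΣy² − (Σy)² = 66069.52 − 57696.04 = 8373.48
r = 5810.1 / √(4649.39 × 8373.48) = 5810.1 / 6239.5171 ≈ 0.931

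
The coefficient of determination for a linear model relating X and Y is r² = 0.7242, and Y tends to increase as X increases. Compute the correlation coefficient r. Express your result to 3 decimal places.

0.851

|r| = √0.7242 = 0.851
The association is positive, so r = 0.851.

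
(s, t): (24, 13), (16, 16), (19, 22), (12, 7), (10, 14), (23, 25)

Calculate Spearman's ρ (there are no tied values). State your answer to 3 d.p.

Rank s: 6, 3, 4, 2, 1, 5
Rank t: 2, 4, 5, 1, 3, 6
d = rank(s) − rank(t): 4, -1, -1, 1, -2, -1; Σd² = 24
ρ = 1 − 6Σd² / [n(n²−1)] = 1 − 6×24 / (6×35) = 1 − 144/210 ≈ 0.314

0.314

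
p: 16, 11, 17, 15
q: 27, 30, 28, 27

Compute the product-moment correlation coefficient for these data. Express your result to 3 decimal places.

-0.807

n = 4, Σp = 59, Σq = 112, Σp² = 891, Σq² = 3142, Σpq = 1643
nΣpq − ΣpΣq = 6572 − 6608 = -36
nΣp² − (Σp)² = 3564 − 3481 = 83; nΣq² − (Σq)² = 12568 − 12544 = 24
r = -36 / √(83 × 24) = -36 / 44.6318 ≈ -0.807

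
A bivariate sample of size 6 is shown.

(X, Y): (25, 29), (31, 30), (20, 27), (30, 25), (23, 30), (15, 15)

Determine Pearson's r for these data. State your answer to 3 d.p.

0.668

n = 6, ΣX = 144, ΣY = 156, ΣX² = 3640, ΣY² = 4220, ΣXY = 3860
nΣXY − ΣXΣY = 23160 − 22464 = 696
nΣX² − (ΣX)² = 21840 − 20736 = 1104; nΣY² − (ΣY)² = 25320 − 24336 = 984
r = 696 / √(1104 × 984) = 696 / 1042.2744 ≈ 0.668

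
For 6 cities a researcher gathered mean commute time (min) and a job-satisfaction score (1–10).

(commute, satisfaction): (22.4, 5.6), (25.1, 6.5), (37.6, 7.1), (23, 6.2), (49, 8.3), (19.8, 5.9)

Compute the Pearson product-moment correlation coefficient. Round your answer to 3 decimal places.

n = 6, Σx = 176.9, Σy = 39.6, Σx² = 5867.57, Σy² = 266.16, Σxy = 1221.67
nΣxy − ΣxΣy = 7330.02 − 7005.24 = 324.78
nΣx² − (Σx)² = 35205.42 − 31293.61 = 3911.81; nΣy² − (Σy)² = 1596.96 − 1568.16 = 28.8
r = 324.78 / √(3911.81 × 28.8) = 324.78 / 335.6488 ≈ 0.968

0.968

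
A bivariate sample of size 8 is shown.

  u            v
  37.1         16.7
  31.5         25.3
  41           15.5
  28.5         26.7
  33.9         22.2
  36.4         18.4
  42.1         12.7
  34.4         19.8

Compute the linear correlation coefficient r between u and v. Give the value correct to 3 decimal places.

n = 8, Σu = 284.9, Σv = 157.3, Σu² = 10291.85, Σv² = 3256.85, Σuv = 5451.1
nΣuv − ΣuΣv = 43608.8 − 44814.77 = -1205.97
nΣu² − (Σu)² = 82334.8 − 81168.01 = 1166.79; nΣv² − (Σv)² = 26054.8 − 24743.29 = 1311.51
r = -1205.97 / √(1166.79 × 1311.51) = -1205.97 / 1237.0355 ≈ -0.975

-0.975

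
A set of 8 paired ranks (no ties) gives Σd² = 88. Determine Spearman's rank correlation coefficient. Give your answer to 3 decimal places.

ρ = 1 − 6Σd² / [n(n²−1)] = 1 − 6×88 / (8×63)
  = 1 − 528/504 = 1 − 1.0476 ≈ -0.048

-0.048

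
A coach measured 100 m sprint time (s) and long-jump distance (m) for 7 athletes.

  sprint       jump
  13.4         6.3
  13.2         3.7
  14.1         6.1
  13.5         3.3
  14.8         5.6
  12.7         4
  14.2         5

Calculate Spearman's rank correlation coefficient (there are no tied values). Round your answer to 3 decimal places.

Rank sprint: 3, 2, 5, 4, 7, 1, 6
Rank jump: 7, 2, 6, 1, 5, 3, 4
d = rank(sprint) − rank(jump): -4, 0, -1, 3, 2, -2, 2; Σd² = 38
ρ = 1 − 6Σd² / [n(n²−1)] = 1 − 6×38 / (7×48) = 1 − 228/336 ≈ 0.321

0.321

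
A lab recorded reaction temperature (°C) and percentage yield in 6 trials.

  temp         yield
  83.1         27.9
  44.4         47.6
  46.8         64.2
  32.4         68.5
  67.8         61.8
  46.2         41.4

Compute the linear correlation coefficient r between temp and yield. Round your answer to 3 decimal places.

n = 6, Σx = 320.7, Σy = 311.4, Σx² = 18848.25, Σy² = 17391.26, Σxy = 15758.61
nΣxy − ΣxΣy = 94551.66 − 99865.98 = -5314.32
nΣx² − (Σx)² = 113089.5 − 102848.49 = 10241.01; nΣy² − (Σy)² = 104347.56 − 96969.96 = 7377.6
r = -5314.32 / √(10241.01 × 7377.6) = -5314.32 / 8692.1847 ≈ -0.611

-0.611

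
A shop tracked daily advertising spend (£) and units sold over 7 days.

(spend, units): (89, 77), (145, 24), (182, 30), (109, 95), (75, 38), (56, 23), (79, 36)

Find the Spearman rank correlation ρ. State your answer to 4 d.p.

0.1071

Rank spend: 4, 6, 7, 5, 2, 1, 3
Rank units: 6, 2, 3, 7, 5, 1, 4
d = rank(spend) − rank(units): -2, 4, 4, -2, -3, 0, -1; Σd² = 50
ρ = 1 − 6Σd² / [n(n²−1)] = 1 − 6×50 / (7×48) = 1 − 300/336 ≈ 0.1071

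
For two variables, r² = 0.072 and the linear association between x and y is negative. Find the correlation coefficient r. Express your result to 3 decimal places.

|r| = √0.072 = 0.268
The association is negative, so r = −0.268.

-0.268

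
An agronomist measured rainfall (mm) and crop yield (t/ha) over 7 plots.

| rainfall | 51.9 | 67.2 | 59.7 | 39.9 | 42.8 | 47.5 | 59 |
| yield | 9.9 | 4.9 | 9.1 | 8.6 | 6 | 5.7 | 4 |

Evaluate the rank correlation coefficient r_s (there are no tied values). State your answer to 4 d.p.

Rank rainfall: 4, 7, 6, 1, 2, 3, 5
Rank yield: 7, 2, 6, 5, 4, 3, 1
d = rank(rainfall) − rank(yield): -3, 5, 0, -4, -2, 0, 4; Σd² = 70
ρ = 1 − 6Σd² / [n(n²−1)] = 1 − 6×70 / (7×48) = 1 − 420/336 ≈ -0.2500

-0.2500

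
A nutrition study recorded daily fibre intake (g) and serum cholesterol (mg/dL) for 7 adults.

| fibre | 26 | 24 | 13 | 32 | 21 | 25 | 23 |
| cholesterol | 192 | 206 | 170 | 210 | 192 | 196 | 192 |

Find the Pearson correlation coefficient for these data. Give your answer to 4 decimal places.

0.8987

n = 7, Σx = 164, Σy = 1358, Σx² = 4040, Σy² = 264444, Σxy = 32214
nΣxy − ΣxΣy = 225498 − 222712 = 2786
nΣx² − (Σx)² = 28280 − 26896 = 1384; nΣy² − (Σy)² = 1851108 − 1844164 = 6944
r = 2786 / √(1384 × 6944) = 2786 / 3100.0800 ≈ 0.8987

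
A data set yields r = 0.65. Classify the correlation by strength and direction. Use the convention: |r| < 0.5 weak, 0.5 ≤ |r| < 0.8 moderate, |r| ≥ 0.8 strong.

moderate positive

r = 0.65 > 0 so the relationship is positive.
|r| = 0.65, which falls in the moderate range.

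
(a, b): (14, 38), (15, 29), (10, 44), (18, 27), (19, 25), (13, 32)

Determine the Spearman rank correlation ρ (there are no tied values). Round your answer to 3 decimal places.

Rank a: 3, 4, 1, 5, 6, 2
Rank b: 5, 3, 6, 2, 1, 4
d = rank(a) − rank(b): -2, 1, -5, 3, 5, -2; Σd² = 68
ρ = 1 − 6Σd² / [n(n²−1)] = 1 − 6×68 / (6×35) = 1 − 408/210 ≈ -0.943

-0.943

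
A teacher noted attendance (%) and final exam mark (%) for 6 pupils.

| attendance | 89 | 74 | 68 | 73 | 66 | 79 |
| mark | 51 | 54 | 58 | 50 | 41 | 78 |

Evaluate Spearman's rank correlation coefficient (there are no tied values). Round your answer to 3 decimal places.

Rank attendance: 6, 4, 2, 3, 1, 5
Rank mark: 3, 4, 5, 2, 1, 6
d = rank(attendance) − rank(mark): 3, 0, -3, 1, 0, -1; Σd² = 20
ρ = 1 − 6Σd² / [n(n²−1)] = 1 − 6×20 / (6×35) = 1 − 120/210 ≈ 0.429

0.429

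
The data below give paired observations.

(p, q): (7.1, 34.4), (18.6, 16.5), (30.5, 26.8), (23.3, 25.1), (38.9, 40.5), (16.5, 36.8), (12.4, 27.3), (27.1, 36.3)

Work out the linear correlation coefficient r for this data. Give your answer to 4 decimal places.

0.2557

n = 8, Σp = 174.4, Σq = 243.7, Σp² = 4543.14, Σq² = 7861.33, Σpq = 5458.27
nΣpq − ΣpΣq = 43666.16 − 42501.28 = 1164.88
nΣp² − (Σp)² = 36345.12 − 30415.36 = 5929.76; nΣq² − (Σq)² = 62890.64 − 59389.69 = 3500.95
r = 1164.88 / √(5929.76 × 3500.95) = 1164.88 / 4556.2916 ≈ 0.2557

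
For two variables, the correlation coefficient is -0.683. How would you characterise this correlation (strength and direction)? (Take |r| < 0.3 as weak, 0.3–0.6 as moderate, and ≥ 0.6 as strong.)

strong negative

r = -0.683 < 0 so the relationship is negative.
|r| = 0.683, which falls in the strong range.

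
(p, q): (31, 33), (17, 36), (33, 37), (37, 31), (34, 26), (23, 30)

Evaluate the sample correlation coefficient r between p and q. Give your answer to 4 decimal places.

n = 6, Σp = 175, Σq = 193, Σp² = 5393, Σq² = 6291, Σpq = 5577
nΣpq − ΣpΣq = 33462 − 33775 = -313
nΣp² − (Σp)² = 32358 − 30625 = 1733; nΣq² − (Σq)² = 37746 − 37249 = 497
r = -313 / √(1733 × 497) = -313 / 928.0630 ≈ -0.3373

-0.3373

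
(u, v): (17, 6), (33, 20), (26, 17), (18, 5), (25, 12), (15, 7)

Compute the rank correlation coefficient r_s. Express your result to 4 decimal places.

0.7714

Rank u: 2, 6, 5, 3, 4, 1
Rank v: 2, 6, 5, 1, 4, 3
d = rank(u) − rank(v): 0, 0, 0, 2, 0, -2; Σd² = 8
ρ = 1 − 6Σd² / [n(n²−1)] = 1 − 6×8 / (6×35) = 1 − 48/210 ≈ 0.7714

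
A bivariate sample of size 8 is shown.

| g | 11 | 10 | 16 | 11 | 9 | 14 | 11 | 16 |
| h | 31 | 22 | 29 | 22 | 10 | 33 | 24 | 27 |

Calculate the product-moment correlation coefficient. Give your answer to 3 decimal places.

n = 8, Σg = 98, Σh = 198, Σg² = 1252, Σh² = 5264, Σgh = 2515
nΣgh − ΣgΣh = 20120 − 19404 = 716
nΣg² − (Σg)² = 10016 − 9604 = 412; nΣh² − (Σh)² = 42112 − 39204 = 2908
r = 716 / √(412 × 2908) = 716 / 1094.5757 ≈ 0.654

0.654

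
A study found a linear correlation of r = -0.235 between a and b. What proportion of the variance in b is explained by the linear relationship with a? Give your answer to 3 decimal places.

0.055

r² = (-0.235)² = 0.055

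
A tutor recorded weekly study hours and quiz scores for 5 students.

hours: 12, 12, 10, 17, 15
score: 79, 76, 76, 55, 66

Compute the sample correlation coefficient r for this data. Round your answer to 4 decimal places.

-0.9214

n = 5, Σx = 66, Σy = 352, Σx² = 902, Σy² = 25174, Σxy = 4545
nΣxy − ΣxΣy = 22725 − 23232 = -507
nΣx² − (Σx)² = 4510 − 4356 = 154; nΣy² − (Σy)² = 125870 − 123904 = 1966
r = -507 / √(154 × 1966) = -507 / 550.2399 ≈ -0.9214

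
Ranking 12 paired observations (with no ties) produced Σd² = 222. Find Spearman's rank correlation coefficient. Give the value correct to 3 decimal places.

ρ = 1 − 6Σd² / [n(n²−1)] = 1 − 6×222 / (12×143)
  = 1 − 1332/1716 = 1 − 0.7762 ≈ 0.224

0.224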